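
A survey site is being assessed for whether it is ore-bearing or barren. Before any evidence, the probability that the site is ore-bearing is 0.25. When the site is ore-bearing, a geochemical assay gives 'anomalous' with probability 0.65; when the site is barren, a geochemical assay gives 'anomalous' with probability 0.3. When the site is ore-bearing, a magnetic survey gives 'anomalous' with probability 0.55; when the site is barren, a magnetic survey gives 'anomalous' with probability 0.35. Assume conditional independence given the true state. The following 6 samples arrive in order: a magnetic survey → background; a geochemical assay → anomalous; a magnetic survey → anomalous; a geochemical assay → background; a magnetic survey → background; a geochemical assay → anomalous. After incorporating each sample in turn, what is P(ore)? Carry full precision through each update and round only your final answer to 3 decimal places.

0.371

Each posterior becomes the prior for the next update.
After a magnetic survey='background': P(ore) = 0.45·0.2500 / (0.45·0.2500 + 0.65·0.7500) ≈ 0.1875
After a geochemical assay='anomalous': P(ore) = 0.65·0.1875 / (0.65·0.1875 + 0.3·0.8125) ≈ 0.3333
After a magnetic survey='anomalous': P(ore) = 0.55·0.3333 / (0.55·0.3333 + 0.35·0.6667) ≈ 0.4400
After a geochemical assay='background': P(ore) = 0.35·0.4400 / (0.35·0.4400 + 0.7·0.5600) ≈ 0.2821
After a magnetic survey='background': P(ore) = 0.45·0.2821 / (0.45·0.2821 + 0.65·0.7179) ≈ 0.2138
After a geochemical assay='anomalous': P(ore) = 0.65·0.2138 / (0.65·0.2138 + 0.3·0.7862) ≈ 0.3708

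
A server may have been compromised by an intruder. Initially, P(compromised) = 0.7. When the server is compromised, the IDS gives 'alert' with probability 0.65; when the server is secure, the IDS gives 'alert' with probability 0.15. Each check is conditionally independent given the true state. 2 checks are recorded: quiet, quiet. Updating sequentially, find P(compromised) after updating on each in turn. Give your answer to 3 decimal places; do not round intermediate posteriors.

0.283

After 'quiet': P(compromised) = 0.35·0.7000 / (0.35·0.7000 + 0.85·0.3000) ≈ 0.4900
After 'quiet': P(compromised) = 0.35·0.4900 / (0.35·0.4900 + 0.85·0.5100) ≈ 0.2835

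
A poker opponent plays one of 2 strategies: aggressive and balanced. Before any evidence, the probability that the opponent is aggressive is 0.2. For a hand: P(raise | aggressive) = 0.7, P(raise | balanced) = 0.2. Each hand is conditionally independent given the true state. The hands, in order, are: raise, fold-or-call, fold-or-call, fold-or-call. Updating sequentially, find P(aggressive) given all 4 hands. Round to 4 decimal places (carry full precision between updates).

0.0441

Each posterior becomes the prior for the next update.
After 'raise': P(aggressive) = 0.7·0.2000 / (0.7·0.2000 + 0.2·0.8000) ≈ 0.4667
After 'fold-or-call': P(aggressive) = 0.3·0.4667 / (0.3·0.4667 + 0.8·0.5333) ≈ 0.2471
After 'fold-or-call': P(aggressive) = 0.3·0.2471 / (0.3·0.2471 + 0.8·0.7529) ≈ 0.1096
After 'fold-or-call': P(aggressive) = 0.3·0.1096 / (0.3·0.1096 + 0.8·0.8904) ≈ 0.0441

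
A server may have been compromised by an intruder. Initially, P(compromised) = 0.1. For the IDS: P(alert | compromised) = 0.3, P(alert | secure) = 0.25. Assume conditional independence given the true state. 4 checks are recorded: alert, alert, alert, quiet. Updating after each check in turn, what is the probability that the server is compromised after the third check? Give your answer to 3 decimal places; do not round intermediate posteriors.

After 'alert': P(compromised) = 0.3·0.1000 / (0.3·0.1000 + 0.25·0.9000) ≈ 0.1176
After 'alert': P(compromised) = 0.3·0.1176 / (0.3·0.1176 + 0.25·0.8824) ≈ 0.1379
After 'alert': P(compromised) = 0.3·0.1379 / (0.3·0.1379 + 0.25·0.8621) ≈ 0.1611

0.161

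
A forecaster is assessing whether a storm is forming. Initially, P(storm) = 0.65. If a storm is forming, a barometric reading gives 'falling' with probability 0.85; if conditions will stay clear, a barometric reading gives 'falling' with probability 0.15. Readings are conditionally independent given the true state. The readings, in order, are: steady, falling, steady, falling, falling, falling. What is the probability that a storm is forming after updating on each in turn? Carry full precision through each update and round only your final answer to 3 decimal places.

0.984

After 'steady': P(storm) = 0.15·0.6500 / (0.15·0.6500 + 0.85·0.3500) ≈ 0.2468
After 'falling': P(storm) = 0.85·0.2468 / (0.85·0.2468 + 0.15·0.7532) ≈ 0.6500
After 'steady': P(storm) = 0.15·0.6500 / (0.15·0.6500 + 0.85·0.3500) ≈ 0.2468
After 'falling': P(storm) = 0.85·0.2468 / (0.85·0.2468 + 0.15·0.7532) ≈ 0.6500
After 'falling': P(storm) = 0.85·0.6500 / (0.85·0.6500 + 0.15·0.3500) ≈ 0.9132
After 'falling': P(storm) = 0.85·0.9132 / (0.85·0.9132 + 0.15·0.0868) ≈ 0.9835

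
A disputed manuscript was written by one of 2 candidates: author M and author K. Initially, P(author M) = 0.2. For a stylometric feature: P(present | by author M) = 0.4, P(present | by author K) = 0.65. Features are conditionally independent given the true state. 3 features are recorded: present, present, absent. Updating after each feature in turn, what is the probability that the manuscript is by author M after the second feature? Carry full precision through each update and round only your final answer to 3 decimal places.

After 'present': P(author M) = 0.4·0.2000 / (0.4·0.2000 + 0.65·0.8000) ≈ 0.1333
After 'present': P(author M) = 0.4·0.1333 / (0.4·0.1333 + 0.65·0.8667) ≈ 0.0865

0.086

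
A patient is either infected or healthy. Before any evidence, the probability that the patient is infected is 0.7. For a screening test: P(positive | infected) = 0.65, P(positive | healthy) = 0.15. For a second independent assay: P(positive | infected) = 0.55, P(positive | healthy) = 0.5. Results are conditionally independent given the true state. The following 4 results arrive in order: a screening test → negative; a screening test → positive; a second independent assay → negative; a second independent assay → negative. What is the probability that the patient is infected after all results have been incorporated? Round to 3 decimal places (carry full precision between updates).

After a screening test='negative': P(infected) = 0.35·0.7000 / (0.35·0.7000 + 0.85·0.3000) ≈ 0.4900
After a screening test='positive': P(infected) = 0.65·0.4900 / (0.65·0.4900 + 0.15·0.5100) ≈ 0.8063
After a second independent assay='negative': P(infected) = 0.45·0.8063 / (0.45·0.8063 + 0.5·0.1937) ≈ 0.7893
After a second independent assay='negative': P(infected) = 0.45·0.7893 / (0.45·0.7893 + 0.5·0.2107) ≈ 0.7713

0.771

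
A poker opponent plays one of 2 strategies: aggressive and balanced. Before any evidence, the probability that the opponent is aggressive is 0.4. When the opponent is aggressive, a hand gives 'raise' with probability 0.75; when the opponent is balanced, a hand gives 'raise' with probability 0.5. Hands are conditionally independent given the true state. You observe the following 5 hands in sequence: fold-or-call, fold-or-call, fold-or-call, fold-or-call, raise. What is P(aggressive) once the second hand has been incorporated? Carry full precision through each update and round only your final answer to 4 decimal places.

After 'fold-or-call': P(aggressive) = 0.25·0.4000 / (0.25·0.4000 + 0.5·0.6000) ≈ 0.2500
After 'fold-or-call': P(aggressive) = 0.25·0.2500 / (0.25·0.2500 + 0.5·0.7500) ≈ 0.1429

0.1429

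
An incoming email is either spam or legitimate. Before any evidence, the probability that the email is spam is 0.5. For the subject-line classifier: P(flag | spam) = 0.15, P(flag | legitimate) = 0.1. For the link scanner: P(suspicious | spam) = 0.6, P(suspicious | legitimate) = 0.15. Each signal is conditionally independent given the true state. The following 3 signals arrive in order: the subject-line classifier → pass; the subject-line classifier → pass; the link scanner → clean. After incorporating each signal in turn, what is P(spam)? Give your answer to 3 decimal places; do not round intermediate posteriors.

After the subject-line classifier='pass': P(spam) = 0.85·0.5000 / (0.85·0.5000 + 0.9·0.5000) ≈ 0.4857
After the subject-line classifier='pass': P(spam) = 0.85·0.4857 / (0.85·0.4857 + 0.9·0.5143) ≈ 0.4715
After the link scanner='clean': P(spam) = 0.4·0.4715 / (0.4·0.4715 + 0.85·0.5285) ≈ 0.2957

0.296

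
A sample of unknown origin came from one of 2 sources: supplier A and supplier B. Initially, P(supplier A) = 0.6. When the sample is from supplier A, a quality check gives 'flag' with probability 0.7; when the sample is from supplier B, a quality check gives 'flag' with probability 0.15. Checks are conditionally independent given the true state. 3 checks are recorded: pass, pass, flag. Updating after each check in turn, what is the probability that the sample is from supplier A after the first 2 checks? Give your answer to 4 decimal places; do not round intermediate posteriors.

0.1574

Apply Bayes' rule sequentially, carrying P(supplier A) forward.
After 'pass': P(supplier A) = 0.3·0.6000 / (0.3·0.6000 + 0.85·0.4000) ≈ 0.3462
After 'pass': P(supplier A) = 0.3·0.3462 / (0.3·0.3462 + 0.85·0.6538) ≈ 0.1574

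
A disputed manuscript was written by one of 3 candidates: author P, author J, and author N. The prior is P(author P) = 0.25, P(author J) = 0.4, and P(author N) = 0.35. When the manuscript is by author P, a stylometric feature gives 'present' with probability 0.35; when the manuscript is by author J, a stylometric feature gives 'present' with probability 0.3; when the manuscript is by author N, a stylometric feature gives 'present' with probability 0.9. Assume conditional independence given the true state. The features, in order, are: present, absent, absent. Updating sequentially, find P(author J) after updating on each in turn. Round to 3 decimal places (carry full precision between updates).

0.594

After 'present': normaliser = 0.35·0.2500 + 0.3·0.4000 + 0.9·0.3500; P(author P) ≈ 0.1675, P(author J) ≈ 0.2297, P(author N) ≈ 0.6029
After 'absent': normaliser = 0.65·0.1675 + 0.7·0.2297 + 0.1·0.6029; P(author P) ≈ 0.3299, P(author J) ≈ 0.4873, P(author N) ≈ 0.1827
After 'absent': normaliser = 0.65·0.3299 + 0.7·0.4873 + 0.1·0.1827; P(author P) ≈ 0.3737, P(author J) ≈ 0.5944, P(author N) ≈ 0.0318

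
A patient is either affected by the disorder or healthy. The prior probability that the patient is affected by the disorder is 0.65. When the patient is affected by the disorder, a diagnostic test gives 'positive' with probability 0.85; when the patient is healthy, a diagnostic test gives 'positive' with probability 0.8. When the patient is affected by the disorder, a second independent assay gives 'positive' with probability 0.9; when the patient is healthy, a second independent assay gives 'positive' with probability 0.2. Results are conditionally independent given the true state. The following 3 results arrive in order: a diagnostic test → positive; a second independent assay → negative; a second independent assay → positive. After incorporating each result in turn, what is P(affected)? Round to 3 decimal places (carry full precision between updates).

Apply Bayes' rule sequentially, carrying P(affected) forward.
After a diagnostic test='positive': P(affected) = 0.85·0.6500 / (0.85·0.6500 + 0.8·0.3500) ≈ 0.6637
After a second independent assay='negative': P(affected) = 0.1·0.6637 / (0.1·0.6637 + 0.8·0.3363) ≈ 0.1979
After a second independent assay='positive': P(affected) = 0.9·0.1979 / (0.9·0.1979 + 0.2·0.8021) ≈ 0.5261

0.526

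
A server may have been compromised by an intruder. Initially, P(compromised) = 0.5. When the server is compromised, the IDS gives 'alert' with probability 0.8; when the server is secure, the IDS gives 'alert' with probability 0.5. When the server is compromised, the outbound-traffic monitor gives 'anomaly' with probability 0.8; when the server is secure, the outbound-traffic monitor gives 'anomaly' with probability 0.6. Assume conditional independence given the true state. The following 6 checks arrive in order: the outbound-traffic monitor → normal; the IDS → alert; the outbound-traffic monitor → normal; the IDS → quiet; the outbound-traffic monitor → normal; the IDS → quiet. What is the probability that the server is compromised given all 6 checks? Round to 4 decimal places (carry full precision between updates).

After the outbound-traffic monitor='normal': P(compromised) = 0.2·0.5000 / (0.2·0.5000 + 0.4·0.5000) ≈ 0.3333
After the IDS='alert': P(compromised) = 0.8·0.3333 / (0.8·0.3333 + 0.5·0.6667) ≈ 0.4444
After the outbound-traffic monitor='normal': P(compromised) = 0.2·0.4444 / (0.2·0.4444 + 0.4·0.5556) ≈ 0.2857
After the IDS='quiet': P(compromised) = 0.2·0.2857 / (0.2·0.2857 + 0.5·0.7143) ≈ 0.1379
After the outbound-traffic monitor='normal': P(compromised) = 0.2·0.1379 / (0.2·0.1379 + 0.4·0.8621) ≈ 0.0741
After the IDS='quiet': P(compromised) = 0.2·0.0741 / (0.2·0.0741 + 0.5·0.9259) ≈ 0.0310

0.0310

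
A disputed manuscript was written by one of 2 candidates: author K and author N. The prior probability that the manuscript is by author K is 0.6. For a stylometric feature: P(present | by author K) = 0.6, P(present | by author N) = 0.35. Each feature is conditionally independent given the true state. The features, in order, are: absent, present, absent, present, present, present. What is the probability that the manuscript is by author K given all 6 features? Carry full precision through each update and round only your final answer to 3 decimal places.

After 'absent': P(author K) = 0.4·0.6000 / (0.4·0.6000 + 0.65·0.4000) ≈ 0.4800
After 'present': P(author K) = 0.6·0.4800 / (0.6·0.4800 + 0.35·0.5200) ≈ 0.6128
After 'absent': P(author K) = 0.4·0.6128 / (0.4·0.6128 + 0.65·0.3872) ≈ 0.4934
After 'present': P(author K) = 0.6·0.4934 / (0.6·0.4934 + 0.35·0.5066) ≈ 0.6254
After 'present': P(author K) = 0.6·0.6254 / (0.6·0.6254 + 0.35·0.3746) ≈ 0.7411
After 'present': P(author K) = 0.6·0.7411 / (0.6·0.7411 + 0.35·0.2589) ≈ 0.8307

0.831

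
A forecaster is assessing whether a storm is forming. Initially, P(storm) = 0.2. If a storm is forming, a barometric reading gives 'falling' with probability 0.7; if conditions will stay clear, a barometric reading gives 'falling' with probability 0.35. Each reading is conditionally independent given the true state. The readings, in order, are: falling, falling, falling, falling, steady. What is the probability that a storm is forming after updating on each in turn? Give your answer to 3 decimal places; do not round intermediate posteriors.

After 'falling': P(storm) = 0.7·0.2000 / (0.7·0.2000 + 0.35·0.8000) ≈ 0.3333
After 'falling': P(storm) = 0.7·0.3333 / (0.7·0.3333 + 0.35·0.6667) ≈ 0.5000
After 'falling': P(storm) = 0.7·0.5000 / (0.7·0.5000 + 0.35·0.5000) ≈ 0.6667
After 'falling': P(storm) = 0.7·0.6667 / (0.7·0.6667 + 0.35·0.3333) ≈ 0.8000
After 'steady': P(storm) = 0.3·0.8000 / (0.3·0.8000 + 0.65·0.2000) ≈ 0.6486

0.649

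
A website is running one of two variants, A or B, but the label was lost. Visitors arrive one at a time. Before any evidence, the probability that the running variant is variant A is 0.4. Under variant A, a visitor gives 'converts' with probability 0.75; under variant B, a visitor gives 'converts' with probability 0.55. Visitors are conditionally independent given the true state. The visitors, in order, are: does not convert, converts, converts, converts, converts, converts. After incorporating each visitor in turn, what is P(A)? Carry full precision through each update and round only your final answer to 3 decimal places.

After 'does not convert': P(A) = 0.25·0.4000 / (0.25·0.4000 + 0.45·0.6000) ≈ 0.2703
After 'converts': P(A) = 0.75·0.2703 / (0.75·0.2703 + 0.55·0.7297) ≈ 0.3356
After 'converts': P(A) = 0.75·0.3356 / (0.75·0.3356 + 0.55·0.6644) ≈ 0.4078
After 'converts': P(A) = 0.75·0.4078 / (0.75·0.4078 + 0.55·0.5922) ≈ 0.4843
After 'converts': P(A) = 0.75·0.4843 / (0.75·0.4843 + 0.55·0.5157) ≈ 0.5615
After 'converts': P(A) = 0.75·0.5615 / (0.75·0.5615 + 0.55·0.4385) ≈ 0.6359

0.636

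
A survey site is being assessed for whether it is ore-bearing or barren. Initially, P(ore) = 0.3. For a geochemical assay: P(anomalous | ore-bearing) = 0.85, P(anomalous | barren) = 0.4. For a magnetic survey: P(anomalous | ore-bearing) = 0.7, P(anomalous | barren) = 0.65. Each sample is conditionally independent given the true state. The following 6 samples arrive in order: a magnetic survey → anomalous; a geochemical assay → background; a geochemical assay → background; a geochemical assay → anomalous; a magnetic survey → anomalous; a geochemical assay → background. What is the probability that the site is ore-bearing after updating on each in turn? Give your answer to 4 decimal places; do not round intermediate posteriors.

0.0162

Apply Bayes' rule sequentially, carrying P(ore) forward.
After a magnetic survey='anomalous': P(ore) = 0.7·0.3000 / (0.7·0.3000 + 0.65·0.7000) ≈ 0.3158
After a geochemical assay='background': P(ore) = 0.15·0.3158 / (0.15·0.3158 + 0.6·0.6842) ≈ 0.1034
After a geochemical assay='background': P(ore) = 0.15·0.1034 / (0.15·0.1034 + 0.6·0.8966) ≈ 0.0280
After a geochemical assay='anomalous': P(ore) = 0.85·0.0280 / (0.85·0.0280 + 0.4·0.9720) ≈ 0.0578
After a magnetic survey='anomalous': P(ore) = 0.7·0.0578 / (0.7·0.0578 + 0.65·0.9422) ≈ 0.0619
After a geochemical assay='background': P(ore) = 0.15·0.0619 / (0.15·0.0619 + 0.6·0.9381) ≈ 0.0162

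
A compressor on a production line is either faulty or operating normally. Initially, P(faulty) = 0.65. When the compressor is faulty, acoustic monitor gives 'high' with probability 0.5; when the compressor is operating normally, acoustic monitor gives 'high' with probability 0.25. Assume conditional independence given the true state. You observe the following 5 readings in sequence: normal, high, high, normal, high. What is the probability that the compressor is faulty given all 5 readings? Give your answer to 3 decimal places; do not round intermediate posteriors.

Each posterior becomes the prior for the next update.
After 'normal': P(faulty) = 0.5·0.6500 / (0.5·0.6500 + 0.75·0.3500) ≈ 0.5532
After 'high': P(faulty) = 0.5·0.5532 / (0.5·0.5532 + 0.25·0.4468) ≈ 0.7123
After 'high': P(faulty) = 0.5·0.7123 / (0.5·0.7123 + 0.25·0.2877) ≈ 0.8320
After 'normal': P(faulty) = 0.5·0.8320 / (0.5·0.8320 + 0.75·0.1680) ≈ 0.7675
After 'high': P(faulty) = 0.5·0.7675 / (0.5·0.7675 + 0.25·0.2325) ≈ 0.8685

0.868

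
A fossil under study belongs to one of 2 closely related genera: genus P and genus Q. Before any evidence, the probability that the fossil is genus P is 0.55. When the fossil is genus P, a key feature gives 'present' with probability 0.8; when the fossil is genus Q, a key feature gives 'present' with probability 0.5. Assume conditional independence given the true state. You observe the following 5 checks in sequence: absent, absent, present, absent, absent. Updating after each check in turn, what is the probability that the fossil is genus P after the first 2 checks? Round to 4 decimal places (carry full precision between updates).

0.1636

After 'absent': P(genus P) = 0.2·0.5500 / (0.2·0.5500 + 0.5·0.4500) ≈ 0.3284
After 'absent': P(genus P) = 0.2·0.3284 / (0.2·0.3284 + 0.5·0.6716) ≈ 0.1636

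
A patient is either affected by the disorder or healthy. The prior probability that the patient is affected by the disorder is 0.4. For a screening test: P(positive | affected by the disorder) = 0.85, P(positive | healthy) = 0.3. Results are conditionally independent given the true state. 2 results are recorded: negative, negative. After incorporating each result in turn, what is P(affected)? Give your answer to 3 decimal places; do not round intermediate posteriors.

0.030

After 'negative': P(affected) = 0.15·0.4000 / (0.15·0.4000 + 0.7·0.6000) ≈ 0.1250
After 'negative': P(affected) = 0.15·0.1250 / (0.15·0.1250 + 0.7·0.8750) ≈ 0.0297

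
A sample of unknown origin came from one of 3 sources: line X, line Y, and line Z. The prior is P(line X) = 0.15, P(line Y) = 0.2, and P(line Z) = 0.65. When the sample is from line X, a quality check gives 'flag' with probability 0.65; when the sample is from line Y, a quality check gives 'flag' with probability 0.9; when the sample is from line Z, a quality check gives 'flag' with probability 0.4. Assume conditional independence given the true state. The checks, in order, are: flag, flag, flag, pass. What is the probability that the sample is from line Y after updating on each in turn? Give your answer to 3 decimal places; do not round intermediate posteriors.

0.270

After 'flag': normaliser = 0.65·0.1500 + 0.9·0.2000 + 0.4·0.6500; P(line X) ≈ 0.1814, P(line Y) ≈ 0.3349, P(line Z) ≈ 0.4837
After 'flag': normaliser = 0.65·0.1814 + 0.9·0.3349 + 0.4·0.4837; P(line X) ≈ 0.1924, P(line Y) ≈ 0.4918, P(line Z) ≈ 0.3157
After 'flag': normaliser = 0.65·0.1924 + 0.9·0.4918 + 0.4·0.3157; P(line X) ≈ 0.1802, P(line Y) ≈ 0.6378, P(line Z) ≈ 0.1820
After 'pass': normaliser = 0.35·0.1802 + 0.1·0.6378 + 0.6·0.1820; P(line X) ≈ 0.2672, P(line Y) ≈ 0.2702, P(line Z) ≈ 0.4626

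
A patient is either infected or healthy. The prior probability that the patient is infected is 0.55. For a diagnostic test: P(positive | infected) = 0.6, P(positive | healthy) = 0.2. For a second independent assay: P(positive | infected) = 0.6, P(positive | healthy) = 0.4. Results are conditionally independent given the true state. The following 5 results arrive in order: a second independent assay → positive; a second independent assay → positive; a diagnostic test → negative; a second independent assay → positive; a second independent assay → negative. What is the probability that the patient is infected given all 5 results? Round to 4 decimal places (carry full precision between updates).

0.5789

After a second independent assay='positive': P(infected) = 0.6·0.5500 / (0.6·0.5500 + 0.4·0.4500) ≈ 0.6471
After a second independent assay='positive': P(infected) = 0.6·0.6471 / (0.6·0.6471 + 0.4·0.3529) ≈ 0.7333
After a diagnostic test='negative': P(infected) = 0.4·0.7333 / (0.4·0.7333 + 0.8·0.2667) ≈ 0.5789
After a second independent assay='positive': P(infected) = 0.6·0.5789 / (0.6·0.5789 + 0.4·0.4211) ≈ 0.6735
After a second independent assay='negative': P(infected) = 0.4·0.6735 / (0.4·0.6735 + 0.6·0.3265) ≈ 0.5789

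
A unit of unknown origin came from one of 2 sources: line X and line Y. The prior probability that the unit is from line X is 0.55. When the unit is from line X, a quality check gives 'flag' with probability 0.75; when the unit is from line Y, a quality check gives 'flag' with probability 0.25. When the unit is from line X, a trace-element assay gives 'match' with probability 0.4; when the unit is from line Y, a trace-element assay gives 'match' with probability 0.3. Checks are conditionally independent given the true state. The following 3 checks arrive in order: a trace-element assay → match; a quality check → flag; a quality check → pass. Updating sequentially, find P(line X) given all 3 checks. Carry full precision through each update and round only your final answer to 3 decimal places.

After a trace-element assay='match': P(line X) = 0.4·0.5500 / (0.4·0.5500 + 0.3·0.4500) ≈ 0.6197
After a quality check='flag': P(line X) = 0.75·0.6197 / (0.75·0.6197 + 0.25·0.3803) ≈ 0.8302
After a quality check='pass': P(line X) = 0.25·0.8302 / (0.25·0.8302 + 0.75·0.1698) ≈ 0.6197

0.620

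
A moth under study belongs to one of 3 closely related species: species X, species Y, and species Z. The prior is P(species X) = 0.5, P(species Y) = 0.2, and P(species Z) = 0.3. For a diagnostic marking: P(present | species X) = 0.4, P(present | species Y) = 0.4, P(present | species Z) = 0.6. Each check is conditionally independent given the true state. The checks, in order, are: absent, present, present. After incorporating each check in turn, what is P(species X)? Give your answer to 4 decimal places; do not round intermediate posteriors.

0.4348

Apply Bayes' rule sequentially, carrying P(species X) forward.
After 'absent': normaliser = 0.6·0.5000 + 0.6·0.2000 + 0.4·0.3000; P(species X) ≈ 0.5556, P(species Y) ≈ 0.2222, P(species Z) ≈ 0.2222
After 'present': normaliser = 0.4·0.5556 + 0.4·0.2222 + 0.6·0.2222; P(species X) ≈ 0.5000, P(species Y) ≈ 0.2000, P(species Z) ≈ 0.3000
After 'present': normaliser = 0.4·0.5000 + 0.4·0.2000 + 0.6·0.3000; P(species X) ≈ 0.4348, P(species Y) ≈ 0.1739, P(species Z) ≈ 0.3913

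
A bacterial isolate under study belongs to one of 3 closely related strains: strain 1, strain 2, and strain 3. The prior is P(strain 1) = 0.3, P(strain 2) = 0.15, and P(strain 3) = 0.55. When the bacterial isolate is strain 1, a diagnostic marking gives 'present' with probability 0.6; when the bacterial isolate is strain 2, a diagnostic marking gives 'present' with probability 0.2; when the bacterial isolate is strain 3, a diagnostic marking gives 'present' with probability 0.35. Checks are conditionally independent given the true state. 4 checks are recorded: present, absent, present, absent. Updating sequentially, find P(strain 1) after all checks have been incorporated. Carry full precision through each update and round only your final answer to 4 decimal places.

After 'present': normaliser = 0.6·0.3000 + 0.2·0.1500 + 0.35·0.5500; P(strain 1) ≈ 0.4472, P(strain 2) ≈ 0.0745, P(strain 3) ≈ 0.4783
After 'absent': normaliser = 0.4·0.4472 + 0.8·0.0745 + 0.65·0.4783; P(strain 1) ≈ 0.3256, P(strain 2) ≈ 0.1085, P(strain 3) ≈ 0.5659
After 'present': normaliser = 0.6·0.3256 + 0.2·0.1085 + 0.35·0.5659; P(strain 1) ≈ 0.4706, P(strain 2) ≈ 0.0523, P(strain 3) ≈ 0.4771
After 'absent': normaliser = 0.4·0.4706 + 0.8·0.0523 + 0.65·0.4771; P(strain 1) ≈ 0.3485, P(strain 2) ≈ 0.0774, P(strain 3) ≈ 0.5741

0.3485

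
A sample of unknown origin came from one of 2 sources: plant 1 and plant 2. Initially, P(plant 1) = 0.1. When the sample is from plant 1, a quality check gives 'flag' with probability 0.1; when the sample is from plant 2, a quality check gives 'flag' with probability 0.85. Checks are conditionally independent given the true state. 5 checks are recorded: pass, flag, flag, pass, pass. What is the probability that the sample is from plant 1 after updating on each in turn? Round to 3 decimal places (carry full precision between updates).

After 'pass': P(plant 1) = 0.9·0.1000 / (0.9·0.1000 + 0.15·0.9000) ≈ 0.4000
After 'flag': P(plant 1) = 0.1·0.4000 / (0.1·0.4000 + 0.85·0.6000) ≈ 0.0727
After 'flag': P(plant 1) = 0.1·0.0727 / (0.1·0.0727 + 0.85·0.9273) ≈ 0.0091
After 'pass': P(plant 1) = 0.9·0.0091 / (0.9·0.0091 + 0.15·0.9909) ≈ 0.0525
After 'pass': P(plant 1) = 0.9·0.0525 / (0.9·0.0525 + 0.15·0.9475) ≈ 0.2494

0.249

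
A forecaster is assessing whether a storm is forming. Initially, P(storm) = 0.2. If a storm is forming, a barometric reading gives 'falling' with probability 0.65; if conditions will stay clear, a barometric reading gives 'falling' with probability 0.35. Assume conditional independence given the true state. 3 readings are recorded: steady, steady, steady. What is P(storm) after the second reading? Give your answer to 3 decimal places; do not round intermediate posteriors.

0.068

Apply Bayes' rule sequentially, carrying P(storm) forward.
After 'steady': P(storm) = 0.35·0.2000 / (0.35·0.2000 + 0.65·0.8000) ≈ 0.1186
After 'steady': P(storm) = 0.35·0.1186 / (0.35·0.1186 + 0.65·0.8814) ≈ 0.0676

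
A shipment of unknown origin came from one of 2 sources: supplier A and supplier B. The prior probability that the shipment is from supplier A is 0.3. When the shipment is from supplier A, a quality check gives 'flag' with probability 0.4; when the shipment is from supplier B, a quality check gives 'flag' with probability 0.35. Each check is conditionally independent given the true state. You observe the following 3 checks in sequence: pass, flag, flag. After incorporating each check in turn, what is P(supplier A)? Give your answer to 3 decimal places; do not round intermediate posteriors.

0.341

After 'pass': P(supplier A) = 0.6·0.3000 / (0.6·0.3000 + 0.65·0.7000) ≈ 0.2835
After 'flag': P(supplier A) = 0.4·0.2835 / (0.4·0.2835 + 0.35·0.7165) ≈ 0.3114
After 'flag': P(supplier A) = 0.4·0.3114 / (0.4·0.3114 + 0.35·0.6886) ≈ 0.3407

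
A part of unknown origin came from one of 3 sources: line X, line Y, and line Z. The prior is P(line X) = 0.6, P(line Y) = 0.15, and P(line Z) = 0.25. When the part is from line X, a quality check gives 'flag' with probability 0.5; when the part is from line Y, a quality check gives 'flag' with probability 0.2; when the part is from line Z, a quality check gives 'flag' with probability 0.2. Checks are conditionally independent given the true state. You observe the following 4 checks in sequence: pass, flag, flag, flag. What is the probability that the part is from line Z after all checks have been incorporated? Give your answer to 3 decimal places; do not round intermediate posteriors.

0.040

After 'pass': normaliser = 0.5·0.6000 + 0.8·0.1500 + 0.8·0.2500; P(line X) ≈ 0.4839, P(line Y) ≈ 0.1935, P(line Z) ≈ 0.3226
After 'flag': normaliser = 0.5·0.4839 + 0.2·0.1935 + 0.2·0.3226; P(line X) ≈ 0.7009, P(line Y) ≈ 0.1121, P(line Z) ≈ 0.1869
After 'flag': normaliser = 0.5·0.7009 + 0.2·0.1121 + 0.2·0.1869; P(line X) ≈ 0.8542, P(line Y) ≈ 0.0547, P(line Z) ≈ 0.0911
After 'flag': normaliser = 0.5·0.8542 + 0.2·0.0547 + 0.2·0.0911; P(line X) ≈ 0.9361, P(line Y) ≈ 0.0240, P(line Z) ≈ 0.0399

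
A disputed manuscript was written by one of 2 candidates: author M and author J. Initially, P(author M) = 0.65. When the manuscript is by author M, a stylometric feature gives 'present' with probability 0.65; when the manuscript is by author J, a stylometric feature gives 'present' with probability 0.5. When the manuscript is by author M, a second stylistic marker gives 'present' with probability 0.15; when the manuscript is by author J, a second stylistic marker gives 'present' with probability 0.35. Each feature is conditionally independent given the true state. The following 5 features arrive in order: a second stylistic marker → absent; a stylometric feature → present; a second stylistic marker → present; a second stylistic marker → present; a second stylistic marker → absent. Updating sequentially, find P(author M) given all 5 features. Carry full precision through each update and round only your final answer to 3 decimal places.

0.431

Apply Bayes' rule sequentially, carrying P(author M) forward.
After a second stylistic marker='absent': P(author M) = 0.85·0.6500 / (0.85·0.6500 + 0.65·0.3500) ≈ 0.7083
After a stylometric feature='present': P(author M) = 0.65·0.7083 / (0.65·0.7083 + 0.5·0.2917) ≈ 0.7595
After a second stylistic marker='present': P(author M) = 0.15·0.7595 / (0.15·0.7595 + 0.35·0.2405) ≈ 0.5750
After a second stylistic marker='present': P(author M) = 0.15·0.5750 / (0.15·0.5750 + 0.35·0.4250) ≈ 0.3670
After a second stylistic marker='absent': P(author M) = 0.85·0.3670 / (0.85·0.3670 + 0.65·0.6330) ≈ 0.4313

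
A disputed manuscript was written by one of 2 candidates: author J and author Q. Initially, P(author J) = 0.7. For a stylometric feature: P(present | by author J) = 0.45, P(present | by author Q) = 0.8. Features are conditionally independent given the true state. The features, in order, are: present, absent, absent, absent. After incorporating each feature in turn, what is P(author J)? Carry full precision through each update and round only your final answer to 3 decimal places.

0.965

Each posterior becomes the prior for the next update.
After 'present': P(author J) = 0.45·0.7000 / (0.45·0.7000 + 0.8·0.3000) ≈ 0.5676
After 'absent': P(author J) = 0.55·0.5676 / (0.55·0.5676 + 0.2·0.4324) ≈ 0.7831
After 'absent': P(author J) = 0.55·0.7831 / (0.55·0.7831 + 0.2·0.2169) ≈ 0.9085
After 'absent': P(author J) = 0.55·0.9085 / (0.55·0.9085 + 0.2·0.0915) ≈ 0.9647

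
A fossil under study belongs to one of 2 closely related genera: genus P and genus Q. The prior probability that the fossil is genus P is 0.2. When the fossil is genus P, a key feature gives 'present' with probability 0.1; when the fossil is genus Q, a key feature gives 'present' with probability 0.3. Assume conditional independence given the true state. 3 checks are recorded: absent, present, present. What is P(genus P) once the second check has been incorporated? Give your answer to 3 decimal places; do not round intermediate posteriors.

0.097

After 'absent': P(genus P) = 0.9·0.2000 / (0.9·0.2000 + 0.7·0.8000) ≈ 0.2432
After 'present': P(genus P) = 0.1·0.2432 / (0.1·0.2432 + 0.3·0.7568) ≈ 0.0968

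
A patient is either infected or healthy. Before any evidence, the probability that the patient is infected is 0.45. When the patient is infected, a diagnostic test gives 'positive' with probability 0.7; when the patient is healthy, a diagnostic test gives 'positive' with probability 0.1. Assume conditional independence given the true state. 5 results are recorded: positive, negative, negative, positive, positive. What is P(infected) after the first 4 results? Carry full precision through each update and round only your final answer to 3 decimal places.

0.817

After 'positive': P(infected) = 0.7·0.4500 / (0.7·0.4500 + 0.1·0.5500) ≈ 0.8514
After 'negative': P(infected) = 0.3·0.8514 / (0.3·0.8514 + 0.9·0.1486) ≈ 0.6562
After 'negative': P(infected) = 0.3·0.6562 / (0.3·0.6562 + 0.9·0.3438) ≈ 0.3889
After 'positive': P(infected) = 0.7·0.3889 / (0.7·0.3889 + 0.1·0.6111) ≈ 0.8167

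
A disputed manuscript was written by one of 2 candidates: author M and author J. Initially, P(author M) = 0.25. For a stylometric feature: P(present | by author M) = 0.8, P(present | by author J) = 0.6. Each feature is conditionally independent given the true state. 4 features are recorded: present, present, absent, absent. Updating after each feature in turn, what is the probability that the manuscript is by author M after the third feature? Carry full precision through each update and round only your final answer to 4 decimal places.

After 'present': P(author M) = 0.8·0.2500 / (0.8·0.2500 + 0.6·0.7500) ≈ 0.3077
After 'present': P(author M) = 0.8·0.3077 / (0.8·0.3077 + 0.6·0.6923) ≈ 0.3721
After 'absent': P(author M) = 0.2·0.3721 / (0.2·0.3721 + 0.4·0.6279) ≈ 0.2286

0.2286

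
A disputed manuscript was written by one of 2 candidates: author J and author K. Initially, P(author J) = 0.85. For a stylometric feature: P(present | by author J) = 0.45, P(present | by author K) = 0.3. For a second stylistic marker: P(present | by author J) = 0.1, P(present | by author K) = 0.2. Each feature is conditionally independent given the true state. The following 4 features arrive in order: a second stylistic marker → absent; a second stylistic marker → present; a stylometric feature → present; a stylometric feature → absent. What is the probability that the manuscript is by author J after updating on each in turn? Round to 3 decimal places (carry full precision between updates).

After a second stylistic marker='absent': P(author J) = 0.9·0.8500 / (0.9·0.8500 + 0.8·0.1500) ≈ 0.8644
After a second stylistic marker='present': P(author J) = 0.1·0.8644 / (0.1·0.8644 + 0.2·0.1356) ≈ 0.7612
After a stylometric feature='present': P(author J) = 0.45·0.7612 / (0.45·0.7612 + 0.3·0.2388) ≈ 0.8270
After a stylometric feature='absent': P(author J) = 0.55·0.8270 / (0.55·0.8270 + 0.7·0.1730) ≈ 0.7898

0.790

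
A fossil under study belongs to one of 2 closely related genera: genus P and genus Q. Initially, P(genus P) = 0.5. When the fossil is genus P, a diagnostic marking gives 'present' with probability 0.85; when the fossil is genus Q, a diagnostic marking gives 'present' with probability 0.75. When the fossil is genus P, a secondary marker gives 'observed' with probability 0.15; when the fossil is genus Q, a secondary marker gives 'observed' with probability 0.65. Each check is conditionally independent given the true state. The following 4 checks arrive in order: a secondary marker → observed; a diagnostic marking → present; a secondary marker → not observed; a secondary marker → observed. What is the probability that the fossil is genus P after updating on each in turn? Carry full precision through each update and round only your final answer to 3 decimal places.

Each posterior becomes the prior for the next update.
After a secondary marker='observed': P(genus P) = 0.15·0.5000 / (0.15·0.5000 + 0.65·0.5000) ≈ 0.1875
After a diagnostic marking='present': P(genus P) = 0.85·0.1875 / (0.85·0.1875 + 0.75·0.8125) ≈ 0.2073
After a secondary marker='not observed': P(genus P) = 0.85·0.2073 / (0.85·0.2073 + 0.35·0.7927) ≈ 0.3884
After a secondary marker='observed': P(genus P) = 0.15·0.3884 / (0.15·0.3884 + 0.65·0.6116) ≈ 0.1278

0.128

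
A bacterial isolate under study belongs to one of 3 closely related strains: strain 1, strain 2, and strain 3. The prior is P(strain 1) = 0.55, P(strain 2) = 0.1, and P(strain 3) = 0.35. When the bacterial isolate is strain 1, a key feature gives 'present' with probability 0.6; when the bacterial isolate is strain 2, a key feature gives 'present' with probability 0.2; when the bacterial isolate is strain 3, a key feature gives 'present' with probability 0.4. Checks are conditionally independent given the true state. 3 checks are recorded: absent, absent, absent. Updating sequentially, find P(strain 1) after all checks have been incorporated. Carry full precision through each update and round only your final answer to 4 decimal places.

0.2173

After 'absent': normaliser = 0.4·0.5500 + 0.8·0.1000 + 0.6·0.3500; P(strain 1) ≈ 0.4314, P(strain 2) ≈ 0.1569, P(strain 3) ≈ 0.4118
After 'absent': normaliser = 0.4·0.4314 + 0.8·0.1569 + 0.6·0.4118; P(strain 1) ≈ 0.3165, P(strain 2) ≈ 0.2302, P(strain 3) ≈ 0.4532
After 'absent': normaliser = 0.4·0.3165 + 0.8·0.2302 + 0.6·0.4532; P(strain 1) ≈ 0.2173, P(strain 2) ≈ 0.3160, P(strain 3) ≈ 0.4667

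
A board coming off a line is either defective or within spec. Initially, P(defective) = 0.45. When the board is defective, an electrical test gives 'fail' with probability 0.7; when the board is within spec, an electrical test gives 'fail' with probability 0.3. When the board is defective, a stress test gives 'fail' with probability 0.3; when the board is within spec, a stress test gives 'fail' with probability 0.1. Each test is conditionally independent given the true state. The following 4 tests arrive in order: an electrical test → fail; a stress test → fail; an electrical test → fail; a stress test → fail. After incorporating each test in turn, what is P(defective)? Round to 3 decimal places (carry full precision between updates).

Apply Bayes' rule sequentially, carrying P(defective) forward.
After an electrical test='fail': P(defective) = 0.7·0.4500 / (0.7·0.4500 + 0.3·0.5500) ≈ 0.6562
After a stress test='fail': P(defective) = 0.3·0.6562 / (0.3·0.6562 + 0.1·0.3438) ≈ 0.8514
After an electrical test='fail': P(defective) = 0.7·0.8514 / (0.7·0.8514 + 0.3·0.1486) ≈ 0.9304
After a stress test='fail': P(defective) = 0.3·0.9304 / (0.3·0.9304 + 0.1·0.0696) ≈ 0.9757

0.976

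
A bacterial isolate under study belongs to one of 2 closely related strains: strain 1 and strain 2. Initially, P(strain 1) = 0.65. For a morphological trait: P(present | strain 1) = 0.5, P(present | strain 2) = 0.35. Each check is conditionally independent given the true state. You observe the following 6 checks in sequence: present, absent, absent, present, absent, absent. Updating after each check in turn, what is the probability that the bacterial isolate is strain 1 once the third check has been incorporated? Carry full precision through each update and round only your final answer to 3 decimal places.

Apply Bayes' rule sequentially, carrying P(strain 1) forward.
After 'present': P(strain 1) = 0.5·0.6500 / (0.5·0.6500 + 0.35·0.3500) ≈ 0.7263
After 'absent': P(strain 1) = 0.5·0.7263 / (0.5·0.7263 + 0.65·0.2737) ≈ 0.6711
After 'absent': P(strain 1) = 0.5·0.6711 / (0.5·0.6711 + 0.65·0.3289) ≈ 0.6109

0.611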